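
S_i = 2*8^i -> [2, 16, 128, 1024, 8192]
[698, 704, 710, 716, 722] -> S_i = 698 + 6*i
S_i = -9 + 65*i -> [-9, 56, 121, 186, 251]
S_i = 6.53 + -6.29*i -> [6.53, 0.24, -6.05, -12.34, -18.63]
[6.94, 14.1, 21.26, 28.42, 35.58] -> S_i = 6.94 + 7.16*i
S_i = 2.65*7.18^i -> [2.65, 19.03, 136.61, 980.89, 7042.77]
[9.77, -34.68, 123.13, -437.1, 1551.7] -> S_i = 9.77*(-3.55)^i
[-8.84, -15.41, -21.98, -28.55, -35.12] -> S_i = -8.84 + -6.57*i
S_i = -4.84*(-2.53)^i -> [-4.84, 12.25, -30.98, 78.38, -198.3]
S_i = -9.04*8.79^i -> [-9.04, -79.46, -698.47, -6139.53, -53966.46]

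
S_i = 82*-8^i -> [82, -656, 5248, -41984, 335872]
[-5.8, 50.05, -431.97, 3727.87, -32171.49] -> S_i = -5.80*(-8.63)^i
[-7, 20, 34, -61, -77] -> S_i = Random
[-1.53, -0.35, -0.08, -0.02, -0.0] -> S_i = -1.53*0.23^i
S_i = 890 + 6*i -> [890, 896, 902, 908, 914]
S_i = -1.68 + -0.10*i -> [-1.68, -1.78, -1.88, -1.98, -2.08]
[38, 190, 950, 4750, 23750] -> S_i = 38*5^i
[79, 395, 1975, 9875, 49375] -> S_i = 79*5^i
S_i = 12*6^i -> [12, 72, 432, 2592, 15552]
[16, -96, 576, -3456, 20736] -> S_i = 16*-6^i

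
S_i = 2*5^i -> [2, 10, 50, 250, 1250]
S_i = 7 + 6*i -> [7, 13, 19, 25, 31]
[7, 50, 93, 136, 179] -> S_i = 7 + 43*i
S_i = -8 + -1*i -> [-8, -9, -10, -11, -12]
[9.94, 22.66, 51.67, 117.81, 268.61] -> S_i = 9.94*2.28^i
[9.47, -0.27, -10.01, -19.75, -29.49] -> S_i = 9.47 + -9.74*i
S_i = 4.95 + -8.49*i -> [4.95, -3.54, -12.03, -20.52, -29.01]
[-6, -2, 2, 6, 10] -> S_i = -6 + 4*i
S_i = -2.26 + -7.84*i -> [-2.26, -10.1, -17.94, -25.78, -33.62]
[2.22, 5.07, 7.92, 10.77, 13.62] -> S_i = 2.22 + 2.85*i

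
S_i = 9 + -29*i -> [9, -20, -49, -78, -107]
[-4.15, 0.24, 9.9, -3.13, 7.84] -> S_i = Random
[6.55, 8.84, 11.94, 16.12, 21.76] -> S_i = 6.55*1.35^i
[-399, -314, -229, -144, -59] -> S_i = -399 + 85*i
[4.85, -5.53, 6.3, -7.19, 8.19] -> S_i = 4.85*(-1.14)^i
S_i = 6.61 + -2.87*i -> [6.61, 3.74, 0.87, -2.0, -4.87]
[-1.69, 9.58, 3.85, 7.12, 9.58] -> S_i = Random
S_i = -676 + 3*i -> [-676, -673, -670, -667, -664]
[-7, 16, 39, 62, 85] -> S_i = -7 + 23*i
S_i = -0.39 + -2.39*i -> [-0.39, -2.78, -5.17, -7.56, -9.95]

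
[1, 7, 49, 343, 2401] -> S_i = 1*7^i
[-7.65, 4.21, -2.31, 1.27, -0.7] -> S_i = -7.65*(-0.55)^i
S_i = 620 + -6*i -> [620, 614, 608, 602, 596]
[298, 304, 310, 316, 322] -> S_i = 298 + 6*i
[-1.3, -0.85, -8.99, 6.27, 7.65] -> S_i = Random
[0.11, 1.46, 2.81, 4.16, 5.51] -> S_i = 0.11 + 1.35*i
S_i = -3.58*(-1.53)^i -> [-3.58, 5.48, -8.38, 12.82, -19.62]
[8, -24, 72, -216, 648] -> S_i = 8*-3^i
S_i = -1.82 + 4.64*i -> [-1.82, 2.82, 7.46, 12.1, 16.74]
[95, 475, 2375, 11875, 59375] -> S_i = 95*5^i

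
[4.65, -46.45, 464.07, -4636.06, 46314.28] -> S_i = 4.65*(-9.99)^i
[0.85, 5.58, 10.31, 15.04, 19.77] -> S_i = 0.85 + 4.73*i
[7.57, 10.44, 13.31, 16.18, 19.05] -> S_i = 7.57 + 2.87*i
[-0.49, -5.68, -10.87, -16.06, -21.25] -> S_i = -0.49 + -5.19*i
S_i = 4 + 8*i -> [4, 12, 20, 28, 36]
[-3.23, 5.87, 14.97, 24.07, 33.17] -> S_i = -3.23 + 9.10*i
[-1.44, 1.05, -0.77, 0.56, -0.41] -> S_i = -1.44*(-0.73)^i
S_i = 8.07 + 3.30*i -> [8.07, 11.37, 14.67, 17.97, 21.27]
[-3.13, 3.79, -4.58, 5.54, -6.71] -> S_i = -3.13*(-1.21)^i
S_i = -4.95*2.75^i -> [-4.95, -13.61, -37.43, -102.94, -283.1]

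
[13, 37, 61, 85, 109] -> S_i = 13 + 24*i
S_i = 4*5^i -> [4, 20, 100, 500, 2500]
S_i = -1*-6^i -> [-1, 6, -36, 216, -1296]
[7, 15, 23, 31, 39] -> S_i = 7 + 8*i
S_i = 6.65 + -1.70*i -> [6.65, 4.95, 3.25, 1.55, -0.15]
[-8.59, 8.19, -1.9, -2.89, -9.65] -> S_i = Random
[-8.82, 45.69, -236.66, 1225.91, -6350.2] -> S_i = -8.82*(-5.18)^i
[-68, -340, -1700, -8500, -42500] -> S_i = -68*5^i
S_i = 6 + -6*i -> [6, 0, -6, -12, -18]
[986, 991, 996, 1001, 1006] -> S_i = 986 + 5*i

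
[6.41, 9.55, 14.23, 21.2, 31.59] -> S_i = 6.41*1.49^i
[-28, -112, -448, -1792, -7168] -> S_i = -28*4^i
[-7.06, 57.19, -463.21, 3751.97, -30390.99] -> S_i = -7.06*(-8.10)^i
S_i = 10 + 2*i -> [10, 12, 14, 16, 18]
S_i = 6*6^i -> [6, 36, 216, 1296, 7776]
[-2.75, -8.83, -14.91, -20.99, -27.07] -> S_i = -2.75 + -6.08*i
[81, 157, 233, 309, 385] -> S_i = 81 + 76*i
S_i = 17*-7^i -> [17, -119, 833, -5831, 40817]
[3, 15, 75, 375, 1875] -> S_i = 3*5^i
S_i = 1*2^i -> [1, 2, 4, 8, 16]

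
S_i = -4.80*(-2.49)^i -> [-4.8, 11.95, -29.76, 74.1, -184.52]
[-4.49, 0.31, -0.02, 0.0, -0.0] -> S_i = -4.49*(-0.07)^i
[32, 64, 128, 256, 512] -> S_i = 32*2^i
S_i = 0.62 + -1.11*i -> [0.62, -0.49, -1.6, -2.71, -3.82]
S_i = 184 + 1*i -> [184, 185, 186, 187, 188]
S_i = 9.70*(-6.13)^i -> [9.7, -59.46, 364.5, -2234.36, 13696.63]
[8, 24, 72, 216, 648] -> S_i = 8*3^i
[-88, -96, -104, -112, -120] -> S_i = -88 + -8*i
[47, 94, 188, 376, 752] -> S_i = 47*2^i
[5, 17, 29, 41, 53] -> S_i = 5 + 12*i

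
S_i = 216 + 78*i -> [216, 294, 372, 450, 528]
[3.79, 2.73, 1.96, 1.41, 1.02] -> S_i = 3.79*0.72^i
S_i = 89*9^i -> [89, 801, 7209, 64881, 583929]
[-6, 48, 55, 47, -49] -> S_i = Random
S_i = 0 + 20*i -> [0, 20, 40, 60, 80]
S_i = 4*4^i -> [4, 16, 64, 256, 1024]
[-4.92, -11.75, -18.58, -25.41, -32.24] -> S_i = -4.92 + -6.83*i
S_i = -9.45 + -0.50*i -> [-9.45, -9.95, -10.45, -10.95, -11.45]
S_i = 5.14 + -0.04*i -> [5.14, 5.1, 5.06, 5.02, 4.98]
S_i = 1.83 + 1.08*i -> [1.83, 2.91, 3.99, 5.07, 6.15]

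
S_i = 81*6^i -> [81, 486, 2916, 17496, 104976]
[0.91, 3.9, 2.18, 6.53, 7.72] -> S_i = Random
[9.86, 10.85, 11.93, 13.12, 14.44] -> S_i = 9.86*1.10^i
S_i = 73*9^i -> [73, 657, 5913, 53217, 478953]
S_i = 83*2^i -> [83, 166, 332, 664, 1328]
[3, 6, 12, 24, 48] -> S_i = 3*2^i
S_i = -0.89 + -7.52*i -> [-0.89, -8.41, -15.93, -23.45, -30.97]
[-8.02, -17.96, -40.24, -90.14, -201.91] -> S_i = -8.02*2.24^i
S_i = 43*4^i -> [43, 172, 688, 2752, 11008]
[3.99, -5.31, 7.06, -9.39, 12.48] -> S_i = 3.99*(-1.33)^i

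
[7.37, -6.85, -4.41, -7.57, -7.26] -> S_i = Random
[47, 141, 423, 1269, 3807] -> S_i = 47*3^i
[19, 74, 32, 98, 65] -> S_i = Random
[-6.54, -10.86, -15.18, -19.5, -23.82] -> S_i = -6.54 + -4.32*i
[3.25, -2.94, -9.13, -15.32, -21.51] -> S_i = 3.25 + -6.19*i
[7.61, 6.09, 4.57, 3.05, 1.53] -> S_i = 7.61 + -1.52*i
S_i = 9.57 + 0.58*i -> [9.57, 10.15, 10.73, 11.31, 11.89]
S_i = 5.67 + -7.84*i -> [5.67, -2.17, -10.01, -17.85, -25.69]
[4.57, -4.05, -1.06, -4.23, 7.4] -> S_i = Random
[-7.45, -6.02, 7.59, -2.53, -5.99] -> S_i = Random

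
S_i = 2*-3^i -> [2, -6, 18, -54, 162]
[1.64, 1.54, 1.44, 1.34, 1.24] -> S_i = 1.64 + -0.10*i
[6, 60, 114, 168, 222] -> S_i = 6 + 54*i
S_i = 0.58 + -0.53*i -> [0.58, 0.05, -0.48, -1.01, -1.54]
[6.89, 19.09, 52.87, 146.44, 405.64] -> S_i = 6.89*2.77^i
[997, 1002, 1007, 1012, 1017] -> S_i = 997 + 5*i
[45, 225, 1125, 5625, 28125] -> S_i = 45*5^i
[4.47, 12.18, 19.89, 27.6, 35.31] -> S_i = 4.47 + 7.71*i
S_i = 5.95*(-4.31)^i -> [5.95, -25.64, 110.53, -476.37, 2053.18]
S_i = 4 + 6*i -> [4, 10, 16, 22, 28]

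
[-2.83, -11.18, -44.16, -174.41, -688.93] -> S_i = -2.83*3.95^i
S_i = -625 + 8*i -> [-625, -617, -609, -601, -593]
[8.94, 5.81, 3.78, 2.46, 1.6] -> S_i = 8.94*0.65^i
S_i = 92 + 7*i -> [92, 99, 106, 113, 120]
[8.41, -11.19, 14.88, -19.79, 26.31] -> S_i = 8.41*(-1.33)^i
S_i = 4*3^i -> [4, 12, 36, 108, 324]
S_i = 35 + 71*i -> [35, 106, 177, 248, 319]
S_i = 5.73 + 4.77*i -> [5.73, 10.5, 15.27, 20.04, 24.81]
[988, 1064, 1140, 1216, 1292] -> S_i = 988 + 76*i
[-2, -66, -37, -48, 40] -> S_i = Random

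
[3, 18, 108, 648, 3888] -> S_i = 3*6^i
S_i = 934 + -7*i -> [934, 927, 920, 913, 906]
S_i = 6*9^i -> [6, 54, 486, 4374, 39366]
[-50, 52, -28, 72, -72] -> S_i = Random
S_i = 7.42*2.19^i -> [7.42, 16.25, 35.59, 77.94, 170.68]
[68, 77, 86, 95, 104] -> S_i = 68 + 9*i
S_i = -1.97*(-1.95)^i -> [-1.97, 3.84, -7.49, 14.61, -28.48]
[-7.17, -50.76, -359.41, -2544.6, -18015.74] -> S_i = -7.17*7.08^i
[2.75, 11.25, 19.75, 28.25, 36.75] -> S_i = 2.75 + 8.50*i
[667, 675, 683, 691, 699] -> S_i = 667 + 8*i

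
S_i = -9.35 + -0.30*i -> [-9.35, -9.65, -9.95, -10.25, -10.55]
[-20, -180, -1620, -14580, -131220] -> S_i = -20*9^i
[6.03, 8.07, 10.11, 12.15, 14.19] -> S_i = 6.03 + 2.04*i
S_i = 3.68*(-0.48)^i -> [3.68, -1.77, 0.85, -0.41, 0.2]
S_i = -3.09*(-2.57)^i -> [-3.09, 7.94, -20.41, 52.45, -134.8]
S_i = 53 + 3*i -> [53, 56, 59, 62, 65]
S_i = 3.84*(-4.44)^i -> [3.84, -17.05, 75.7, -336.11, 1492.32]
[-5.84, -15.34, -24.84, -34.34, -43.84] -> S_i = -5.84 + -9.50*i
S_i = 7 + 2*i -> [7, 9, 11, 13, 15]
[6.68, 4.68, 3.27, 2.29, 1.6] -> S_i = 6.68*0.70^i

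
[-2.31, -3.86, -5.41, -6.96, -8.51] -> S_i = -2.31 + -1.55*i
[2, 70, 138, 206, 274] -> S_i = 2 + 68*i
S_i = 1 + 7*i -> [1, 8, 15, 22, 29]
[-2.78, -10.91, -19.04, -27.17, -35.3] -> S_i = -2.78 + -8.13*i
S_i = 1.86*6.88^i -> [1.86, 12.8, 88.04, 605.73, 4167.41]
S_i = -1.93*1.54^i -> [-1.93, -2.97, -4.58, -7.05, -10.86]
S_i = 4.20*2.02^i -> [4.2, 8.48, 17.14, 34.62, 69.93]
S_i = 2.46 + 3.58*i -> [2.46, 6.04, 9.62, 13.2, 16.78]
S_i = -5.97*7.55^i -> [-5.97, -45.07, -340.3, -2569.3, -19398.23]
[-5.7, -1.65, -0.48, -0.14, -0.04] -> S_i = -5.70*0.29^i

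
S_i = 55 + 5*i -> [55, 60, 65, 70, 75]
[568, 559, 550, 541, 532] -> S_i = 568 + -9*i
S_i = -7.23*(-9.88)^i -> [-7.23, 71.43, -705.75, 6972.83, -68891.57]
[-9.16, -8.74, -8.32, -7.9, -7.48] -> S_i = -9.16 + 0.42*i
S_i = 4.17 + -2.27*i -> [4.17, 1.9, -0.37, -2.64, -4.91]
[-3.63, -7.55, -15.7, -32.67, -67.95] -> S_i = -3.63*2.08^i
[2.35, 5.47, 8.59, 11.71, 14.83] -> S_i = 2.35 + 3.12*i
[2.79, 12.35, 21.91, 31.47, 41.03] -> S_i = 2.79 + 9.56*i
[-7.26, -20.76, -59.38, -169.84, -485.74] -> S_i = -7.26*2.86^i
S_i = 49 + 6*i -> [49, 55, 61, 67, 73]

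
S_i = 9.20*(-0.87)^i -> [9.2, -8.0, 6.96, -6.06, 5.27]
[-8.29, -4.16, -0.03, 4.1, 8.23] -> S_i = -8.29 + 4.13*i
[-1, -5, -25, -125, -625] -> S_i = -1*5^i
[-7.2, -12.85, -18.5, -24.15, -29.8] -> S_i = -7.20 + -5.65*i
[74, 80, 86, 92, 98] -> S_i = 74 + 6*i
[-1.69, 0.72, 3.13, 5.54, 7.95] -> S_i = -1.69 + 2.41*i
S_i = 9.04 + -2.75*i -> [9.04, 6.29, 3.54, 0.79, -1.96]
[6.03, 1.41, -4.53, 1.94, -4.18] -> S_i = Random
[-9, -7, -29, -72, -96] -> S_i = Random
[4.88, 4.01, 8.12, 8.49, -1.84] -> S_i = Random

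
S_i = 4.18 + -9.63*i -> [4.18, -5.45, -15.08, -24.71, -34.34]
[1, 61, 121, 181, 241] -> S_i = 1 + 60*i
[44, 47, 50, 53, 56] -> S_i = 44 + 3*i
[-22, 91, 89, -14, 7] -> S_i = Random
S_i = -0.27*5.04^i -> [-0.27, -1.36, -6.86, -34.57, -174.22]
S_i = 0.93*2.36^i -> [0.93, 2.19, 5.18, 12.22, 28.85]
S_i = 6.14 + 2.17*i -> [6.14, 8.31, 10.48, 12.65, 14.82]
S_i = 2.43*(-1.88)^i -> [2.43, -4.57, 8.59, -16.15, 30.36]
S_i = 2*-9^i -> [2, -18, 162, -1458, 13122]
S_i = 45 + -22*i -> [45, 23, 1, -21, -43]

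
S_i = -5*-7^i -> [-5, 35, -245, 1715, -12005]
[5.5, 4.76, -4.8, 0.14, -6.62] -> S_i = Random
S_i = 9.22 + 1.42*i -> [9.22, 10.64, 12.06, 13.48, 14.9]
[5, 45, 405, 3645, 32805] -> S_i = 5*9^i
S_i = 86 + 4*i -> [86, 90, 94, 98, 102]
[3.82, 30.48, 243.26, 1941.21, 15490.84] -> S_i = 3.82*7.98^i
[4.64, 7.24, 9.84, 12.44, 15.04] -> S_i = 4.64 + 2.60*i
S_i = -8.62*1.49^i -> [-8.62, -12.84, -19.14, -28.51, -42.49]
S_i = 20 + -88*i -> [20, -68, -156, -244, -332]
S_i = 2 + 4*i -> [2, 6, 10, 14, 18]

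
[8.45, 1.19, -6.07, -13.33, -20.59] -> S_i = 8.45 + -7.26*i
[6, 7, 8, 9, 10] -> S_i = 6 + 1*i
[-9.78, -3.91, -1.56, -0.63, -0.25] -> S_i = -9.78*0.40^i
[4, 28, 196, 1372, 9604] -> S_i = 4*7^i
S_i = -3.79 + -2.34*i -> [-3.79, -6.13, -8.47, -10.81, -13.15]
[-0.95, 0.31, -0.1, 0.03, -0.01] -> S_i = -0.95*(-0.33)^i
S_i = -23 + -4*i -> [-23, -27, -31, -35, -39]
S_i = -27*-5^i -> [-27, 135, -675, 3375, -16875]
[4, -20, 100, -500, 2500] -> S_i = 4*-5^i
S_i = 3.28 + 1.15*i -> [3.28, 4.43, 5.58, 6.73, 7.88]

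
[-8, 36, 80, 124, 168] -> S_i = -8 + 44*i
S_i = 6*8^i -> [6, 48, 384, 3072, 24576]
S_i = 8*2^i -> [8, 16, 32, 64, 128]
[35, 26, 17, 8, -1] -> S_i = 35 + -9*i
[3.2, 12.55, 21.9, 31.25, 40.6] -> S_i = 3.20 + 9.35*i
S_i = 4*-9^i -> [4, -36, 324, -2916, 26244]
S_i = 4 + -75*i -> [4, -71, -146, -221, -296]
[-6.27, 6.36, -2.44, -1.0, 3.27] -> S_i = Random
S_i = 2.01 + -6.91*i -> [2.01, -4.9, -11.81, -18.72, -25.63]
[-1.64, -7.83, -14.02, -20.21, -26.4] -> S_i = -1.64 + -6.19*i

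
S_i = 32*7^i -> [32, 224, 1568, 10976, 76832]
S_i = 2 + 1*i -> [2, 3, 4, 5, 6]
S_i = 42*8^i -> [42, 336, 2688, 21504, 172032]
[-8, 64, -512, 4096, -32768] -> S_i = -8*-8^i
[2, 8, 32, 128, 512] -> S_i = 2*4^i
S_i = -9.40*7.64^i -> [-9.4, -71.82, -548.67, -4191.87, -32025.9]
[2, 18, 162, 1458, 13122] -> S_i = 2*9^i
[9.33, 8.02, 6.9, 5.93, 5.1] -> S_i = 9.33*0.86^i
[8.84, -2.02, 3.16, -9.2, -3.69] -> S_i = Random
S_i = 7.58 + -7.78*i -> [7.58, -0.2, -7.98, -15.76, -23.54]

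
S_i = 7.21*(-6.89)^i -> [7.21, -49.68, 342.27, -2358.27, 16248.46]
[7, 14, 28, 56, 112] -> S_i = 7*2^i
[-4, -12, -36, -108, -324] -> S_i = -4*3^i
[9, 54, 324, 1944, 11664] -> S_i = 9*6^i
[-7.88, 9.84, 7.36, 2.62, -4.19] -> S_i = Random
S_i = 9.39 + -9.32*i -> [9.39, 0.07, -9.25, -18.57, -27.89]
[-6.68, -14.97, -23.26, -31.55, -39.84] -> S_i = -6.68 + -8.29*i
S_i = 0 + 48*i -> [0, 48, 96, 144, 192]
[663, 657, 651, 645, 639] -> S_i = 663 + -6*i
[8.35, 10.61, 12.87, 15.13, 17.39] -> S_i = 8.35 + 2.26*i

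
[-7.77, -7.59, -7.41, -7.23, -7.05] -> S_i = -7.77 + 0.18*i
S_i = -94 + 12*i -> [-94, -82, -70, -58, -46]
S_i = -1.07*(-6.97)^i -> [-1.07, 7.46, -51.98, 362.31, -2525.31]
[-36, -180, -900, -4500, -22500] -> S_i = -36*5^i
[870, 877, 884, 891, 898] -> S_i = 870 + 7*i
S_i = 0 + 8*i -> [0, 8, 16, 24, 32]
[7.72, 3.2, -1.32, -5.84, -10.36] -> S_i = 7.72 + -4.52*i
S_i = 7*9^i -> [7, 63, 567, 5103, 45927]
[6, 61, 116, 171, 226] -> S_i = 6 + 55*i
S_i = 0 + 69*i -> [0, 69, 138, 207, 276]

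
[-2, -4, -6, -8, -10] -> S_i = -2 + -2*i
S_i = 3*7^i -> [3, 21, 147, 1029, 7203]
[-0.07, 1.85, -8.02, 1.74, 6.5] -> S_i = Random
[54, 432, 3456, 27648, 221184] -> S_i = 54*8^i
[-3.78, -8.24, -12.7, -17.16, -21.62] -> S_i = -3.78 + -4.46*i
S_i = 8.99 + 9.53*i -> [8.99, 18.52, 28.05, 37.58, 47.11]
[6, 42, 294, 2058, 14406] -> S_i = 6*7^i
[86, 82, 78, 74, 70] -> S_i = 86 + -4*i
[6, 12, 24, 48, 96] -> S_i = 6*2^i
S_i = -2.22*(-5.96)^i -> [-2.22, 13.23, -78.86, 469.99, -2801.16]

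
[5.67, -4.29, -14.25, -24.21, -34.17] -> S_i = 5.67 + -9.96*i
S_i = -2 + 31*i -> [-2, 29, 60, 91, 122]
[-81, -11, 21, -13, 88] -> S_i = Random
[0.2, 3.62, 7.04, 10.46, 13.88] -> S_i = 0.20 + 3.42*i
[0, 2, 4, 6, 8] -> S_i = 0 + 2*i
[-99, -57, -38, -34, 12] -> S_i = Random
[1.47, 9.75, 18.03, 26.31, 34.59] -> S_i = 1.47 + 8.28*i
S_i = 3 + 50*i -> [3, 53, 103, 153, 203]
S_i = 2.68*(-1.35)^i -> [2.68, -3.62, 4.88, -6.59, 8.9]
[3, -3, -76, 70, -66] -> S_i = Random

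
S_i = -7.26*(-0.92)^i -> [-7.26, 6.68, -6.14, 5.65, -5.2]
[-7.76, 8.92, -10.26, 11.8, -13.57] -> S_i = -7.76*(-1.15)^i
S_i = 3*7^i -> [3, 21, 147, 1029, 7203]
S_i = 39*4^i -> [39, 156, 624, 2496, 9984]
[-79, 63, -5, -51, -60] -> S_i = Random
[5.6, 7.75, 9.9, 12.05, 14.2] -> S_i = 5.60 + 2.15*i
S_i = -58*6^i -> [-58, -348, -2088, -12528, -75168]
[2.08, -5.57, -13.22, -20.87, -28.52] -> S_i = 2.08 + -7.65*i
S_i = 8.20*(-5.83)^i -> [8.2, -47.81, 278.71, -1624.87, 9473.01]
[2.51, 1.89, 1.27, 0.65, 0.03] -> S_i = 2.51 + -0.62*i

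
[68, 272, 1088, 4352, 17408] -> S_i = 68*4^i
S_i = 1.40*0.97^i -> [1.4, 1.36, 1.32, 1.28, 1.24]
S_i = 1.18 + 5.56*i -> [1.18, 6.74, 12.3, 17.86, 23.42]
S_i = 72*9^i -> [72, 648, 5832, 52488, 472392]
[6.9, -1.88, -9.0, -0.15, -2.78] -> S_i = Random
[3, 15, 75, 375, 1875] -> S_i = 3*5^i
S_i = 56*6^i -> [56, 336, 2016, 12096, 72576]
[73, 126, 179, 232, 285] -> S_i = 73 + 53*i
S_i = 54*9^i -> [54, 486, 4374, 39366, 354294]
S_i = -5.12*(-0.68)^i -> [-5.12, 3.48, -2.37, 1.61, -1.09]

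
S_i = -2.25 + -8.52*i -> [-2.25, -10.77, -19.29, -27.81, -36.33]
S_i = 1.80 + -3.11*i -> [1.8, -1.31, -4.42, -7.53, -10.64]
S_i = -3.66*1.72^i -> [-3.66, -6.3, -10.83, -18.62, -32.03]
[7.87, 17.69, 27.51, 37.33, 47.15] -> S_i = 7.87 + 9.82*i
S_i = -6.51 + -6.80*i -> [-6.51, -13.31, -20.11, -26.91, -33.71]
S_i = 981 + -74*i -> [981, 907, 833, 759, 685]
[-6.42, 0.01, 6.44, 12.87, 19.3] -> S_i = -6.42 + 6.43*i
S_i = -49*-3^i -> [-49, 147, -441, 1323, -3969]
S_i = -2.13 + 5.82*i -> [-2.13, 3.69, 9.51, 15.33, 21.15]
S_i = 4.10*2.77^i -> [4.1, 11.36, 31.46, 87.14, 241.38]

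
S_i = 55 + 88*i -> [55, 143, 231, 319, 407]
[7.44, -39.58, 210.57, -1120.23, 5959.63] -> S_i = 7.44*(-5.32)^i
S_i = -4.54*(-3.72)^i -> [-4.54, 16.89, -62.83, 233.71, -869.42]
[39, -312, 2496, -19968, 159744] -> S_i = 39*-8^i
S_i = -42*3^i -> [-42, -126, -378, -1134, -3402]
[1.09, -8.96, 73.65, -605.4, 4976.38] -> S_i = 1.09*(-8.22)^i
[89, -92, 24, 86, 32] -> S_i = Random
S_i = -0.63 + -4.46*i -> [-0.63, -5.09, -9.55, -14.01, -18.47]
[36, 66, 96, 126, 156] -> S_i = 36 + 30*i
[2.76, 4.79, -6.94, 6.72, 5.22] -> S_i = Random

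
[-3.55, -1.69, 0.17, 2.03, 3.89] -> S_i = -3.55 + 1.86*i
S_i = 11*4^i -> [11, 44, 176, 704, 2816]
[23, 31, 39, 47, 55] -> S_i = 23 + 8*i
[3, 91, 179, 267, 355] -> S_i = 3 + 88*i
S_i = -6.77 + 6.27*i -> [-6.77, -0.5, 5.77, 12.04, 18.31]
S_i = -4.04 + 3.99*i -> [-4.04, -0.05, 3.94, 7.93, 11.92]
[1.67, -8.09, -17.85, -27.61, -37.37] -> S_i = 1.67 + -9.76*i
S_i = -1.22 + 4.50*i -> [-1.22, 3.28, 7.78, 12.28, 16.78]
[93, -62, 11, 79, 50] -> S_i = Random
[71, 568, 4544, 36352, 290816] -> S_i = 71*8^i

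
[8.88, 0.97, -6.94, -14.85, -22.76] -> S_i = 8.88 + -7.91*i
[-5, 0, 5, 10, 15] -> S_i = -5 + 5*i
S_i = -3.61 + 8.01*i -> [-3.61, 4.4, 12.41, 20.42, 28.43]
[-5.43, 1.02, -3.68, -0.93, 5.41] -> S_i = Random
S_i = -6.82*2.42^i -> [-6.82, -16.5, -39.94, -96.66, -233.91]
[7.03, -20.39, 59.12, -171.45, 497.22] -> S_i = 7.03*(-2.90)^i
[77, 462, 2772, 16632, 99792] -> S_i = 77*6^i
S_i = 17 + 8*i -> [17, 25, 33, 41, 49]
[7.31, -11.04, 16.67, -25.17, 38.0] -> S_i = 7.31*(-1.51)^i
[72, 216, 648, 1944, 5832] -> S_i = 72*3^i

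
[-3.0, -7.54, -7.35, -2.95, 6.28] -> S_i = Random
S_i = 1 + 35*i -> [1, 36, 71, 106, 141]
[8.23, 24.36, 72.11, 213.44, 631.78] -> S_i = 8.23*2.96^i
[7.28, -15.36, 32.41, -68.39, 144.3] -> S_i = 7.28*(-2.11)^i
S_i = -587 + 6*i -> [-587, -581, -575, -569, -563]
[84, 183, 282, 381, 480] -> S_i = 84 + 99*i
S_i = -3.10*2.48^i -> [-3.1, -7.69, -19.07, -47.28, -117.27]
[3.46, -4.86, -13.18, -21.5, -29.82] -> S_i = 3.46 + -8.32*i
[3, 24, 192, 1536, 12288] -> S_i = 3*8^i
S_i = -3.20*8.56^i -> [-3.2, -27.39, -234.48, -2007.11, -17180.87]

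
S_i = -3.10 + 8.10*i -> [-3.1, 5.0, 13.1, 21.2, 29.3]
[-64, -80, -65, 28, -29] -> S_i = Random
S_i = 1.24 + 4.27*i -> [1.24, 5.51, 9.78, 14.05, 18.32]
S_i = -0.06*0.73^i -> [-0.06, -0.04, -0.03, -0.02, -0.02]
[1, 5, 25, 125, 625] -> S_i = 1*5^i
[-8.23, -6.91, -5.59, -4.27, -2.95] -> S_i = -8.23 + 1.32*i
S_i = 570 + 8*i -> [570, 578, 586, 594, 602]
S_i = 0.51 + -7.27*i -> [0.51, -6.76, -14.03, -21.3, -28.57]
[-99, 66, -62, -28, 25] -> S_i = Random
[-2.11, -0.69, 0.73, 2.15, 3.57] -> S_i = -2.11 + 1.42*i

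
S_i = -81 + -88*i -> [-81, -169, -257, -345, -433]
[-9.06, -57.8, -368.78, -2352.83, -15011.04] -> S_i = -9.06*6.38^i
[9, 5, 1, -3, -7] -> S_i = 9 + -4*i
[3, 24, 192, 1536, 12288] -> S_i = 3*8^i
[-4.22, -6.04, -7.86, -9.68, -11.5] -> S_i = -4.22 + -1.82*i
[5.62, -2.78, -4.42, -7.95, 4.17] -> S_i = Random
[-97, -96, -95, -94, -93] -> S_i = -97 + 1*i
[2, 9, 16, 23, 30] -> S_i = 2 + 7*i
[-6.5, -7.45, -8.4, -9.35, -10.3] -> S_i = -6.50 + -0.95*i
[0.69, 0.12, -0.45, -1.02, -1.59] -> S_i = 0.69 + -0.57*i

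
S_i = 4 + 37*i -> [4, 41, 78, 115, 152]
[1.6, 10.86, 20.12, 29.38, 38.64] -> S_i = 1.60 + 9.26*i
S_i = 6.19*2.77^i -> [6.19, 17.15, 47.5, 131.56, 364.43]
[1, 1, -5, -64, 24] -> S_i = Random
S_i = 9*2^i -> [9, 18, 36, 72, 144]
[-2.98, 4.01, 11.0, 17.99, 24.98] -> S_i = -2.98 + 6.99*i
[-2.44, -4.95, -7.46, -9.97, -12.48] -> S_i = -2.44 + -2.51*i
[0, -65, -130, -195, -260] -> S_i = 0 + -65*i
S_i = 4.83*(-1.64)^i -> [4.83, -7.92, 12.99, -21.3, 34.94]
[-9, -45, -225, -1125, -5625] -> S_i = -9*5^i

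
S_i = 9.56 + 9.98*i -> [9.56, 19.54, 29.52, 39.5, 49.48]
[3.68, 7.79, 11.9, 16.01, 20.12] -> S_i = 3.68 + 4.11*i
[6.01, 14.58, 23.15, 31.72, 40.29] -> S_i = 6.01 + 8.57*i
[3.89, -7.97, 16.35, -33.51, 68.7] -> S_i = 3.89*(-2.05)^i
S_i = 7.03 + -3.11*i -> [7.03, 3.92, 0.81, -2.3, -5.41]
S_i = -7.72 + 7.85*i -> [-7.72, 0.13, 7.98, 15.83, 23.68]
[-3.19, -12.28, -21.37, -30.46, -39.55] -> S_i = -3.19 + -9.09*i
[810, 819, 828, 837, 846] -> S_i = 810 + 9*i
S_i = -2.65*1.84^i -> [-2.65, -4.88, -8.97, -16.51, -30.38]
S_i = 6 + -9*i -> [6, -3, -12, -21, -30]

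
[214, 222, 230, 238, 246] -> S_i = 214 + 8*i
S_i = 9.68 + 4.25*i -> [9.68, 13.93, 18.18, 22.43, 26.68]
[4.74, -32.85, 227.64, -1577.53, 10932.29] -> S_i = 4.74*(-6.93)^i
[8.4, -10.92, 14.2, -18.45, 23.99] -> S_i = 8.40*(-1.30)^i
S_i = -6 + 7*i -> [-6, 1, 8, 15, 22]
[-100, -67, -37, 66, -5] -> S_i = Random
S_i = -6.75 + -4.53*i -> [-6.75, -11.28, -15.81, -20.34, -24.87]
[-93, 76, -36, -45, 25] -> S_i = Random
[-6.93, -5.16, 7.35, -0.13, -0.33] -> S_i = Random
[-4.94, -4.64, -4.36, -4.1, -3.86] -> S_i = -4.94*0.94^i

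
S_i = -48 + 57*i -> [-48, 9, 66, 123, 180]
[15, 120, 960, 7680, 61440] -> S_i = 15*8^i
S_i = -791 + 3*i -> [-791, -788, -785, -782, -779]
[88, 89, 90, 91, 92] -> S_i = 88 + 1*i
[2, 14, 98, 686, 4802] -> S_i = 2*7^i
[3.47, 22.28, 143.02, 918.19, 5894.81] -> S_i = 3.47*6.42^i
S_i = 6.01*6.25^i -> [6.01, 37.56, 234.77, 1467.29, 9170.53]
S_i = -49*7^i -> [-49, -343, -2401, -16807, -117649]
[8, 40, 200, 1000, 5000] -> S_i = 8*5^i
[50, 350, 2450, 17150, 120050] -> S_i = 50*7^i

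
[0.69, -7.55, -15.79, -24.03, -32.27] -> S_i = 0.69 + -8.24*i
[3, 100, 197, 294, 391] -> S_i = 3 + 97*i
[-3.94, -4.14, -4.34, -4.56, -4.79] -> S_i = -3.94*1.05^i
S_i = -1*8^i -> [-1, -8, -64, -512, -4096]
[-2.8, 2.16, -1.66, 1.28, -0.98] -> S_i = -2.80*(-0.77)^i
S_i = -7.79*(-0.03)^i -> [-7.79, 0.23, -0.01, 0.0, -0.0]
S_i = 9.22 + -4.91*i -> [9.22, 4.31, -0.6, -5.51, -10.42]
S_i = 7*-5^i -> [7, -35, 175, -875, 4375]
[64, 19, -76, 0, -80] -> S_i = Random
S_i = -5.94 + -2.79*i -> [-5.94, -8.73, -11.52, -14.31, -17.1]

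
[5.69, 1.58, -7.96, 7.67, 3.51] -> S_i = Random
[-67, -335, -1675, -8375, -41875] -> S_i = -67*5^i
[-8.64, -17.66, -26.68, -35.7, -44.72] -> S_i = -8.64 + -9.02*i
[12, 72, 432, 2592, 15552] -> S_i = 12*6^i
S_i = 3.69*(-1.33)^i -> [3.69, -4.91, 6.53, -8.68, 11.55]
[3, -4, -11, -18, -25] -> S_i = 3 + -7*i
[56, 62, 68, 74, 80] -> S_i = 56 + 6*i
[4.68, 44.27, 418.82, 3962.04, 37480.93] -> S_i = 4.68*9.46^i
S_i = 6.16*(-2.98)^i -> [6.16, -18.36, 54.7, -163.02, 485.79]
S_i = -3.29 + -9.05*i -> [-3.29, -12.34, -21.39, -30.44, -39.49]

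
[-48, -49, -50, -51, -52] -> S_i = -48 + -1*i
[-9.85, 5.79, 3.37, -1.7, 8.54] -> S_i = Random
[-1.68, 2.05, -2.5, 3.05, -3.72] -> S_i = -1.68*(-1.22)^i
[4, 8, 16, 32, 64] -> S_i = 4*2^i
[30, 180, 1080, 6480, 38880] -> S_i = 30*6^i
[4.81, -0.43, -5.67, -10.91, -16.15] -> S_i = 4.81 + -5.24*i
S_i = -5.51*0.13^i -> [-5.51, -0.72, -0.09, -0.01, -0.0]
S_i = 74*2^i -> [74, 148, 296, 592, 1184]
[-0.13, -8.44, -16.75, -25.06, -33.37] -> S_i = -0.13 + -8.31*i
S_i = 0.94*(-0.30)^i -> [0.94, -0.28, 0.08, -0.03, 0.01]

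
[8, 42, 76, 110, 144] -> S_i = 8 + 34*i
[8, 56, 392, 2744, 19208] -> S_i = 8*7^i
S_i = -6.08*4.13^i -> [-6.08, -25.11, -103.71, -428.31, -1768.9]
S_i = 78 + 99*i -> [78, 177, 276, 375, 474]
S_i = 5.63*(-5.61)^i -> [5.63, -31.58, 177.19, -994.02, 5576.48]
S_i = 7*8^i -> [7, 56, 448, 3584, 28672]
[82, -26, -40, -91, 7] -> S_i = Random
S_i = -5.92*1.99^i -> [-5.92, -11.78, -23.44, -46.65, -92.84]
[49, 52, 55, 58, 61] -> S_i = 49 + 3*i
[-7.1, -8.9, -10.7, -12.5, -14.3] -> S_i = -7.10 + -1.80*i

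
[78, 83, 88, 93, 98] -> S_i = 78 + 5*i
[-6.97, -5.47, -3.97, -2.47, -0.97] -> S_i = -6.97 + 1.50*i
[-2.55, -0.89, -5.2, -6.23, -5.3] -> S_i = Random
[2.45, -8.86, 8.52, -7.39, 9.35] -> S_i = Random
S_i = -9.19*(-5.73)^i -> [-9.19, 52.66, -301.73, 1728.94, -9906.81]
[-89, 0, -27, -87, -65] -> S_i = Random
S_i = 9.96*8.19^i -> [9.96, 81.57, 668.08, 5471.56, 44812.06]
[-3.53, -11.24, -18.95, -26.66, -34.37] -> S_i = -3.53 + -7.71*i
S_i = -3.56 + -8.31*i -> [-3.56, -11.87, -20.18, -28.49, -36.8]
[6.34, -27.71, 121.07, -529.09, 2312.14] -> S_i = 6.34*(-4.37)^i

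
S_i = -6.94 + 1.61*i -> [-6.94, -5.33, -3.72, -2.11, -0.5]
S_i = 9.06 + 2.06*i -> [9.06, 11.12, 13.18, 15.24, 17.3]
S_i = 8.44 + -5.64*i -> [8.44, 2.8, -2.84, -8.48, -14.12]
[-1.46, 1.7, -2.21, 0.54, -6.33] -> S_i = Random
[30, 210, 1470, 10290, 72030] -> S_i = 30*7^i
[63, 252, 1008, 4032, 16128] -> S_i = 63*4^i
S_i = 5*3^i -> [5, 15, 45, 135, 405]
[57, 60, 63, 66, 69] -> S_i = 57 + 3*i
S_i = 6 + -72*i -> [6, -66, -138, -210, -282]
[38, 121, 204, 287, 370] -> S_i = 38 + 83*i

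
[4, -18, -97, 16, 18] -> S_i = Random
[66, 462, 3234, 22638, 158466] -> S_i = 66*7^i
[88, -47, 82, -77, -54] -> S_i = Random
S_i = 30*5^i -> [30, 150, 750, 3750, 18750]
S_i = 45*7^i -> [45, 315, 2205, 15435, 108045]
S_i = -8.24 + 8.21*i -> [-8.24, -0.03, 8.18, 16.39, 24.6]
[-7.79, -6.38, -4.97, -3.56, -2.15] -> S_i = -7.79 + 1.41*i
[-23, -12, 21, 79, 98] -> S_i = Random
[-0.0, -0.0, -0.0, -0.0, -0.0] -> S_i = -0.00*2.79^i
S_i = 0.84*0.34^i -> [0.84, 0.29, 0.1, 0.03, 0.01]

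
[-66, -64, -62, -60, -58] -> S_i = -66 + 2*i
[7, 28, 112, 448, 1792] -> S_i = 7*4^i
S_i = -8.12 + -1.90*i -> [-8.12, -10.02, -11.92, -13.82, -15.72]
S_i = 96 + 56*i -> [96, 152, 208, 264, 320]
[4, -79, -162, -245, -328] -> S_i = 4 + -83*i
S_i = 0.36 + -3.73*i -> [0.36, -3.37, -7.1, -10.83, -14.56]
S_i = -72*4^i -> [-72, -288, -1152, -4608, -18432]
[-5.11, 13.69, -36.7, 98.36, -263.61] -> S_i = -5.11*(-2.68)^i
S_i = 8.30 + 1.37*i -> [8.3, 9.67, 11.04, 12.41, 13.78]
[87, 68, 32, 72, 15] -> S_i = Random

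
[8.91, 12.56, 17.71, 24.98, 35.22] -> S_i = 8.91*1.41^i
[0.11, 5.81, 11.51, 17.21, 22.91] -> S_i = 0.11 + 5.70*i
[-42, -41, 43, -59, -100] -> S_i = Random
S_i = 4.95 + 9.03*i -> [4.95, 13.98, 23.01, 32.04, 41.07]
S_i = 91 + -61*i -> [91, 30, -31, -92, -153]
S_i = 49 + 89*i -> [49, 138, 227, 316, 405]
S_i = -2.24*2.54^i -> [-2.24, -5.69, -14.45, -36.71, -93.24]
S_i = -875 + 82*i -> [-875, -793, -711, -629, -547]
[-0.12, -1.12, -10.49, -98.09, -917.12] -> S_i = -0.12*9.35^i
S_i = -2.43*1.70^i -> [-2.43, -4.13, -7.02, -11.94, -20.3]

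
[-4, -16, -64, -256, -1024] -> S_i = -4*4^i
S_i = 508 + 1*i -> [508, 509, 510, 511, 512]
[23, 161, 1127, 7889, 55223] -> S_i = 23*7^i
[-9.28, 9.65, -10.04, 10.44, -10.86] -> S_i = -9.28*(-1.04)^i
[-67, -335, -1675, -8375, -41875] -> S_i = -67*5^i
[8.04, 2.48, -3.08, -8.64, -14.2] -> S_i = 8.04 + -5.56*i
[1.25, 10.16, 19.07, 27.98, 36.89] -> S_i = 1.25 + 8.91*i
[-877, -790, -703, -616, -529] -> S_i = -877 + 87*i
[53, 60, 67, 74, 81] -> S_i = 53 + 7*i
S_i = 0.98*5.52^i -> [0.98, 5.41, 29.86, 164.83, 909.88]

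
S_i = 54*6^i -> [54, 324, 1944, 11664, 69984]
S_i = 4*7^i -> [4, 28, 196, 1372, 9604]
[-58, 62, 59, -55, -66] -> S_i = Random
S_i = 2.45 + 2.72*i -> [2.45, 5.17, 7.89, 10.61, 13.33]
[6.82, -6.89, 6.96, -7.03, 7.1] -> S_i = 6.82*(-1.01)^i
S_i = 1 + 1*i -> [1, 2, 3, 4, 5]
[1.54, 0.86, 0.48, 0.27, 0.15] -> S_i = 1.54*0.56^i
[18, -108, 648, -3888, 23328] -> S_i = 18*-6^i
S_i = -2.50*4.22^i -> [-2.5, -10.55, -44.52, -187.88, -792.85]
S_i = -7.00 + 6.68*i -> [-7.0, -0.32, 6.36, 13.04, 19.72]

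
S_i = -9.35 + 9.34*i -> [-9.35, -0.01, 9.33, 18.67, 28.01]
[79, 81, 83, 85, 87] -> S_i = 79 + 2*i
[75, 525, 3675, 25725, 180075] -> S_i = 75*7^i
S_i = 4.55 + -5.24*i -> [4.55, -0.69, -5.93, -11.17, -16.41]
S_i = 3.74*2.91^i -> [3.74, 10.88, 31.67, 92.16, 268.19]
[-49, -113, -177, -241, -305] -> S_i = -49 + -64*i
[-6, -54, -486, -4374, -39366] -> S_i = -6*9^i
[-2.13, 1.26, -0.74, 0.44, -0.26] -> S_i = -2.13*(-0.59)^i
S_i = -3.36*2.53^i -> [-3.36, -8.5, -21.51, -54.41, -137.66]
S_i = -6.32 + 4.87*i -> [-6.32, -1.45, 3.42, 8.29, 13.16]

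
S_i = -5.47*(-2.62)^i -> [-5.47, 14.33, -37.55, 98.38, -257.75]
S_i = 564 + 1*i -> [564, 565, 566, 567, 568]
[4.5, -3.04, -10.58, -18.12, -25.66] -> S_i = 4.50 + -7.54*i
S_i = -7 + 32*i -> [-7, 25, 57, 89, 121]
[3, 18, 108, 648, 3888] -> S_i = 3*6^i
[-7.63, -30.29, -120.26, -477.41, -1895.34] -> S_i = -7.63*3.97^i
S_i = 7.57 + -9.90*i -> [7.57, -2.33, -12.23, -22.13, -32.03]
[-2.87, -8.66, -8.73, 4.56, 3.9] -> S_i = Random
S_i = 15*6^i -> [15, 90, 540, 3240, 19440]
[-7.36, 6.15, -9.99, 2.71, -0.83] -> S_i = Random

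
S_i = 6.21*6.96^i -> [6.21, 43.22, 300.82, 2093.72, 14572.32]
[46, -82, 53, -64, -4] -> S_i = Random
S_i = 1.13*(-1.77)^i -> [1.13, -2.0, 3.54, -6.27, 11.09]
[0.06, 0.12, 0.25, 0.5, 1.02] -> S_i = 0.06*2.03^i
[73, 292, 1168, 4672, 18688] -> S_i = 73*4^i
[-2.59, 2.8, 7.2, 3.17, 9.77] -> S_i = Random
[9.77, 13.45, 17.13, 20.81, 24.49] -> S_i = 9.77 + 3.68*i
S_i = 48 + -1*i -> [48, 47, 46, 45, 44]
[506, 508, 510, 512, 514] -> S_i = 506 + 2*i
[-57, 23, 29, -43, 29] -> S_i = Random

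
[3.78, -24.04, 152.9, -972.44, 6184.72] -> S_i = 3.78*(-6.36)^i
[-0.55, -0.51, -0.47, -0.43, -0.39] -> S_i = -0.55*0.92^i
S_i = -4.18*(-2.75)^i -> [-4.18, 11.5, -31.61, 86.93, -239.06]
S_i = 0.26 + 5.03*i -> [0.26, 5.29, 10.32, 15.35, 20.38]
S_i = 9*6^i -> [9, 54, 324, 1944, 11664]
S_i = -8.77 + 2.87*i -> [-8.77, -5.9, -3.03, -0.16, 2.71]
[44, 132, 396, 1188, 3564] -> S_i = 44*3^i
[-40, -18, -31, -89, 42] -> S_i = Random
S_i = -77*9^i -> [-77, -693, -6237, -56133, -505197]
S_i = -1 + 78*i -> [-1, 77, 155, 233, 311]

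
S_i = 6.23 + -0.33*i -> [6.23, 5.9, 5.57, 5.24, 4.91]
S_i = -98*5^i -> [-98, -490, -2450, -12250, -61250]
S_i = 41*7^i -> [41, 287, 2009, 14063, 98441]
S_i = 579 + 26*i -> [579, 605, 631, 657, 683]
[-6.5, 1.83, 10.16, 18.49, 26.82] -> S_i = -6.50 + 8.33*i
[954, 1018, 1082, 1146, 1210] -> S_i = 954 + 64*i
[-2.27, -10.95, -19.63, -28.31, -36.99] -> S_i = -2.27 + -8.68*i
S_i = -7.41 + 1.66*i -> [-7.41, -5.75, -4.09, -2.43, -0.77]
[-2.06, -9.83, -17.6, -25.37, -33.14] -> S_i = -2.06 + -7.77*i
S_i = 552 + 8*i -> [552, 560, 568, 576, 584]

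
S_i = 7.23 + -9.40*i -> [7.23, -2.17, -11.57, -20.97, -30.37]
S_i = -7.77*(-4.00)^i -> [-7.77, 31.08, -124.32, 497.28, -1989.12]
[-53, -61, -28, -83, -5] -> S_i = Random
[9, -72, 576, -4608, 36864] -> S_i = 9*-8^i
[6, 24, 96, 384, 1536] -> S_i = 6*4^i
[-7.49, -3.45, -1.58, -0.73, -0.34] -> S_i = -7.49*0.46^i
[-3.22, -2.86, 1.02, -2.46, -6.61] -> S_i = Random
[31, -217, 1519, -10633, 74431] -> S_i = 31*-7^i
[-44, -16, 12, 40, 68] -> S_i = -44 + 28*i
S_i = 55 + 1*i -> [55, 56, 57, 58, 59]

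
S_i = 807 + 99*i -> [807, 906, 1005, 1104, 1203]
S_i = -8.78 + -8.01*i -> [-8.78, -16.79, -24.8, -32.81, -40.82]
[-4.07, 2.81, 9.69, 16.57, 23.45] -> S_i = -4.07 + 6.88*i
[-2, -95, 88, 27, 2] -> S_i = Random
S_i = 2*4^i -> [2, 8, 32, 128, 512]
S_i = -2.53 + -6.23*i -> [-2.53, -8.76, -14.99, -21.22, -27.45]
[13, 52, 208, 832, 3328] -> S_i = 13*4^i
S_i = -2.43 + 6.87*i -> [-2.43, 4.44, 11.31, 18.18, 25.05]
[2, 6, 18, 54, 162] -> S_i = 2*3^i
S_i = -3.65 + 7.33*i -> [-3.65, 3.68, 11.01, 18.34, 25.67]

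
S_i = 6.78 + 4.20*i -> [6.78, 10.98, 15.18, 19.38, 23.58]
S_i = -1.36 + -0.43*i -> [-1.36, -1.79, -2.22, -2.65, -3.08]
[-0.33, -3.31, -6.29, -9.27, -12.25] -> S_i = -0.33 + -2.98*i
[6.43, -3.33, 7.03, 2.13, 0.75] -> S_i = Random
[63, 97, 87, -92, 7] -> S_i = Random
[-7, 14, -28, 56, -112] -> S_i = -7*-2^i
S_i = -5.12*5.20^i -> [-5.12, -26.62, -138.44, -719.91, -3743.55]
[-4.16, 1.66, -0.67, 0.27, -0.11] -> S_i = -4.16*(-0.40)^i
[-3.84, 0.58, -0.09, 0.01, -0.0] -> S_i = -3.84*(-0.15)^i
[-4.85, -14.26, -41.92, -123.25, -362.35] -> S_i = -4.85*2.94^i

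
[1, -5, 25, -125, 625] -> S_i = 1*-5^i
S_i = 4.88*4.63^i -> [4.88, 22.59, 104.61, 484.35, 2242.56]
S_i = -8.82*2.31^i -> [-8.82, -20.37, -47.06, -108.72, -251.14]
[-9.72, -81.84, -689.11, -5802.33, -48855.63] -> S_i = -9.72*8.42^i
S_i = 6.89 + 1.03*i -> [6.89, 7.92, 8.95, 9.98, 11.01]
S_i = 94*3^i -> [94, 282, 846, 2538, 7614]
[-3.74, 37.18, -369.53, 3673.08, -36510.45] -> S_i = -3.74*(-9.94)^i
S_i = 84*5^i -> [84, 420, 2100, 10500, 52500]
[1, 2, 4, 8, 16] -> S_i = 1*2^i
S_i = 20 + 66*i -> [20, 86, 152, 218, 284]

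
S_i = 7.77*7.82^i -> [7.77, 60.76, 475.15, 3715.71, 29056.82]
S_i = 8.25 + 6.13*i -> [8.25, 14.38, 20.51, 26.64, 32.77]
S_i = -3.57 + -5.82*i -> [-3.57, -9.39, -15.21, -21.03, -26.85]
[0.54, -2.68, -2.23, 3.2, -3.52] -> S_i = Random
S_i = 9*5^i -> [9, 45, 225, 1125, 5625]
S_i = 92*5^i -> [92, 460, 2300, 11500, 57500]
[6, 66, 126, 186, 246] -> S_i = 6 + 60*i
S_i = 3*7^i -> [3, 21, 147, 1029, 7203]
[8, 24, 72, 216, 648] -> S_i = 8*3^i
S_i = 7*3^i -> [7, 21, 63, 189, 567]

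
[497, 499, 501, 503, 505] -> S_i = 497 + 2*i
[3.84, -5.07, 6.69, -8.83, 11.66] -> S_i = 3.84*(-1.32)^i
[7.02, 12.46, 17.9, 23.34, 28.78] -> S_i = 7.02 + 5.44*i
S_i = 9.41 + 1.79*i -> [9.41, 11.2, 12.99, 14.78, 16.57]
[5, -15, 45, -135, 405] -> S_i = 5*-3^i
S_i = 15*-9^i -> [15, -135, 1215, -10935, 98415]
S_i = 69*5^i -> [69, 345, 1725, 8625, 43125]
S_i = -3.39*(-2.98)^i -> [-3.39, 10.1, -30.1, 89.71, -267.34]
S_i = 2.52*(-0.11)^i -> [2.52, -0.28, 0.03, -0.0, 0.0]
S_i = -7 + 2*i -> [-7, -5, -3, -1, 1]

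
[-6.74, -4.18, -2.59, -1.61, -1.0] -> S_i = -6.74*0.62^i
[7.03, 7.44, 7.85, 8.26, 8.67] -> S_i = 7.03 + 0.41*i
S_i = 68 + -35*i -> [68, 33, -2, -37, -72]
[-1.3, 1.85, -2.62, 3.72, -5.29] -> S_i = -1.30*(-1.42)^i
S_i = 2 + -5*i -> [2, -3, -8, -13, -18]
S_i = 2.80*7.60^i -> [2.8, 21.28, 161.73, 1229.13, 9341.41]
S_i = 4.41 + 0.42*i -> [4.41, 4.83, 5.25, 5.67, 6.09]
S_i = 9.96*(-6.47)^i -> [9.96, -64.44, 416.93, -2697.57, 17453.26]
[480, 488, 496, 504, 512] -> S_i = 480 + 8*i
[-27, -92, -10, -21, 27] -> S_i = Random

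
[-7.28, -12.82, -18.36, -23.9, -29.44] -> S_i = -7.28 + -5.54*i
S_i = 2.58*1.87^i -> [2.58, 4.82, 9.02, 16.87, 31.55]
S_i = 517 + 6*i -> [517, 523, 529, 535, 541]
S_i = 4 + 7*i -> [4, 11, 18, 25, 32]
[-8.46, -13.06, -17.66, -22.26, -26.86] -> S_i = -8.46 + -4.60*i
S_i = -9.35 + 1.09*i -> [-9.35, -8.26, -7.17, -6.08, -4.99]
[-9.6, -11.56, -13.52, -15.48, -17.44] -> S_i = -9.60 + -1.96*i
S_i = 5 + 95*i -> [5, 100, 195, 290, 385]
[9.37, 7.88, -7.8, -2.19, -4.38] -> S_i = Random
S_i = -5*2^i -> [-5, -10, -20, -40, -80]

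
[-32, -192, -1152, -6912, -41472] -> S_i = -32*6^i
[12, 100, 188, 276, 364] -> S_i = 12 + 88*i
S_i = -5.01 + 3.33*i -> [-5.01, -1.68, 1.65, 4.98, 8.31]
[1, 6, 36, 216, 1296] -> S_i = 1*6^i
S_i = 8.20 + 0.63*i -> [8.2, 8.83, 9.46, 10.09, 10.72]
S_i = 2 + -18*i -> [2, -16, -34, -52, -70]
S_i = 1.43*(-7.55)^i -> [1.43, -10.8, 81.51, -615.43, 4646.48]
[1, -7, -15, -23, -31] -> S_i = 1 + -8*i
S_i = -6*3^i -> [-6, -18, -54, -162, -486]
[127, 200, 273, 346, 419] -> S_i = 127 + 73*i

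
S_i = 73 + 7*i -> [73, 80, 87, 94, 101]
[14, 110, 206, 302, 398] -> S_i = 14 + 96*i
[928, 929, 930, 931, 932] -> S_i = 928 + 1*i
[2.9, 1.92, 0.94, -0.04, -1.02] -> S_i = 2.90 + -0.98*i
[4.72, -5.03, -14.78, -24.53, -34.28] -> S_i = 4.72 + -9.75*i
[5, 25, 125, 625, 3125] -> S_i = 5*5^i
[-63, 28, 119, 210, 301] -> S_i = -63 + 91*i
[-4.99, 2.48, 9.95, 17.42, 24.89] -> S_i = -4.99 + 7.47*i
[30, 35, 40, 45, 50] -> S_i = 30 + 5*i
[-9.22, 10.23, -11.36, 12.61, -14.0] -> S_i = -9.22*(-1.11)^i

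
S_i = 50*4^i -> [50, 200, 800, 3200, 12800]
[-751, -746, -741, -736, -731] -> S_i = -751 + 5*i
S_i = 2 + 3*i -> [2, 5, 8, 11, 14]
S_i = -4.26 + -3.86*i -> [-4.26, -8.12, -11.98, -15.84, -19.7]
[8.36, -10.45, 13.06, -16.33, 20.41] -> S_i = 8.36*(-1.25)^i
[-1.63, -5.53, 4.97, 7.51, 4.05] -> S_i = Random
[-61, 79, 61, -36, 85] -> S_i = Random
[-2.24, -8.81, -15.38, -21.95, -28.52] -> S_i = -2.24 + -6.57*i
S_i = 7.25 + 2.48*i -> [7.25, 9.73, 12.21, 14.69, 17.17]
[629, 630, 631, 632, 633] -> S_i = 629 + 1*i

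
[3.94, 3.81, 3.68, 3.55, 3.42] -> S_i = 3.94 + -0.13*i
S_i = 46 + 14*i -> [46, 60, 74, 88, 102]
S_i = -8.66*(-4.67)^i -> [-8.66, 40.44, -188.87, 882.0, -4118.94]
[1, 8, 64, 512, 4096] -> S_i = 1*8^i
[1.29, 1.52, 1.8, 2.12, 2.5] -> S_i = 1.29*1.18^i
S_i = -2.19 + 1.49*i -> [-2.19, -0.7, 0.79, 2.28, 3.77]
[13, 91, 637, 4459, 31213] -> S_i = 13*7^i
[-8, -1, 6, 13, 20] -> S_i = -8 + 7*i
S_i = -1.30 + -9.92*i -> [-1.3, -11.22, -21.14, -31.06, -40.98]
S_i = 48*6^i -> [48, 288, 1728, 10368, 62208]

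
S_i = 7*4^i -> [7, 28, 112, 448, 1792]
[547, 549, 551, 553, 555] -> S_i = 547 + 2*i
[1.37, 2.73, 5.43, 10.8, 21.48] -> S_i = 1.37*1.99^i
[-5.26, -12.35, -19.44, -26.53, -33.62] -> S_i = -5.26 + -7.09*i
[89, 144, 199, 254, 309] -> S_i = 89 + 55*i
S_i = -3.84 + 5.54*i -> [-3.84, 1.7, 7.24, 12.78, 18.32]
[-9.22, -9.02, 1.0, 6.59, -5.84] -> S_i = Random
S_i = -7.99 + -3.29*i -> [-7.99, -11.28, -14.57, -17.86, -21.15]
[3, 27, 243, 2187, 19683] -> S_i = 3*9^i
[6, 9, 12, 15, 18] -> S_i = 6 + 3*i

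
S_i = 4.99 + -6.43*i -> [4.99, -1.44, -7.87, -14.3, -20.73]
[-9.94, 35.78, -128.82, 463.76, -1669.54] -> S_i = -9.94*(-3.60)^i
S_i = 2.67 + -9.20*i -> [2.67, -6.53, -15.73, -24.93, -34.13]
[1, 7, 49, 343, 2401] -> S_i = 1*7^i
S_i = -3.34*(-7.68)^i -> [-3.34, 25.65, -197.0, 1512.97, -11619.6]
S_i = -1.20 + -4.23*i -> [-1.2, -5.43, -9.66, -13.89, -18.12]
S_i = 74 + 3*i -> [74, 77, 80, 83, 86]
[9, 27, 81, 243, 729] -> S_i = 9*3^i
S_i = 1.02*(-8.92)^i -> [1.02, -9.1, 81.16, -723.93, 6457.43]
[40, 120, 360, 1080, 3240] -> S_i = 40*3^i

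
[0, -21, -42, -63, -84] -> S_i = 0 + -21*i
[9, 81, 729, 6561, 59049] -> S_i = 9*9^i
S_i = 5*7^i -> [5, 35, 245, 1715, 12005]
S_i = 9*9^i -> [9, 81, 729, 6561, 59049]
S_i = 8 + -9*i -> [8, -1, -10, -19, -28]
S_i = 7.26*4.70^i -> [7.26, 34.12, 160.37, 753.75, 3542.65]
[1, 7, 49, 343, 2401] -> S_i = 1*7^i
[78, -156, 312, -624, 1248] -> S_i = 78*-2^i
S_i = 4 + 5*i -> [4, 9, 14, 19, 24]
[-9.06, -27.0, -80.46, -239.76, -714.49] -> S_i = -9.06*2.98^i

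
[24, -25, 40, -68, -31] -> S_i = Random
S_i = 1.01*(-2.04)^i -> [1.01, -2.06, 4.2, -8.57, 17.49]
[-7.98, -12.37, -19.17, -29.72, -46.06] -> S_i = -7.98*1.55^i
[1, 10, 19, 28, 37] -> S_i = 1 + 9*i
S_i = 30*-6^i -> [30, -180, 1080, -6480, 38880]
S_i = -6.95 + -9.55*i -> [-6.95, -16.5, -26.05, -35.6, -45.15]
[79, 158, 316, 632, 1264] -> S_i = 79*2^i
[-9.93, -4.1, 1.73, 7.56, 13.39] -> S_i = -9.93 + 5.83*i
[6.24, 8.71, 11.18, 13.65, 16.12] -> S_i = 6.24 + 2.47*i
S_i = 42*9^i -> [42, 378, 3402, 30618, 275562]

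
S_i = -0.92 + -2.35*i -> [-0.92, -3.27, -5.62, -7.97, -10.32]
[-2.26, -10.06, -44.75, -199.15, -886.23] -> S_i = -2.26*4.45^i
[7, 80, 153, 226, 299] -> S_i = 7 + 73*i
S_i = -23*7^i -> [-23, -161, -1127, -7889, -55223]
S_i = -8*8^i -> [-8, -64, -512, -4096, -32768]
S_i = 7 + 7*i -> [7, 14, 21, 28, 35]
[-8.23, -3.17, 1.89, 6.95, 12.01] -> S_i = -8.23 + 5.06*i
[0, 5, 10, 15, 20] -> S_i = 0 + 5*i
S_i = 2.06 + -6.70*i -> [2.06, -4.64, -11.34, -18.04, -24.74]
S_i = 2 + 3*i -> [2, 5, 8, 11, 14]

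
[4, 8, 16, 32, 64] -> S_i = 4*2^i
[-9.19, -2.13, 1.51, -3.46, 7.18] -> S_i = Random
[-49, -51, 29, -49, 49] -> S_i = Random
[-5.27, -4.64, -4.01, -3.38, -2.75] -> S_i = -5.27 + 0.63*i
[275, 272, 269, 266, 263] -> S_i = 275 + -3*i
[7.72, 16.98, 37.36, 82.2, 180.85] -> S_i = 7.72*2.20^i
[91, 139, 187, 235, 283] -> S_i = 91 + 48*i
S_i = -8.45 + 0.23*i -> [-8.45, -8.22, -7.99, -7.76, -7.53]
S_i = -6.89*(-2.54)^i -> [-6.89, 17.5, -44.45, 112.91, -286.78]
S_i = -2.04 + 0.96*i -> [-2.04, -1.08, -0.12, 0.84, 1.8]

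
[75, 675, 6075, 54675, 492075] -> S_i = 75*9^i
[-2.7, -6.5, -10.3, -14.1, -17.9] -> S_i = -2.70 + -3.80*i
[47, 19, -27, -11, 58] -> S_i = Random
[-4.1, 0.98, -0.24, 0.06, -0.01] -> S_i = -4.10*(-0.24)^i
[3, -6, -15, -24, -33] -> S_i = 3 + -9*i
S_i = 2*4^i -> [2, 8, 32, 128, 512]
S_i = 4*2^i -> [4, 8, 16, 32, 64]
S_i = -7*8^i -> [-7, -56, -448, -3584, -28672]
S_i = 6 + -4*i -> [6, 2, -2, -6, -10]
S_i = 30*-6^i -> [30, -180, 1080, -6480, 38880]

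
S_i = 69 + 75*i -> [69, 144, 219, 294, 369]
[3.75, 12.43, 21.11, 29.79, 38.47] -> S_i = 3.75 + 8.68*i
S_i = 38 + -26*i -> [38, 12, -14, -40, -66]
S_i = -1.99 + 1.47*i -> [-1.99, -0.52, 0.95, 2.42, 3.89]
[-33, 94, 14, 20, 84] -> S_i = Random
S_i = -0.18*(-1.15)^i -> [-0.18, 0.21, -0.24, 0.27, -0.31]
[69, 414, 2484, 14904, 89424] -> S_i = 69*6^i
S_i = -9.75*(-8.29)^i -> [-9.75, 80.83, -670.06, 5554.8, -46049.27]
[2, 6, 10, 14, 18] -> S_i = 2 + 4*i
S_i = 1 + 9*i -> [1, 10, 19, 28, 37]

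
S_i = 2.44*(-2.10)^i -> [2.44, -5.12, 10.76, -22.6, 47.45]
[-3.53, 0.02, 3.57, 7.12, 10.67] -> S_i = -3.53 + 3.55*i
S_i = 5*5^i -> [5, 25, 125, 625, 3125]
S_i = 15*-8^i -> [15, -120, 960, -7680, 61440]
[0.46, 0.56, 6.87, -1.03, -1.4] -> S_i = Random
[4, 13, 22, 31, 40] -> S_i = 4 + 9*i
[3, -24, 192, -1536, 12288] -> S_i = 3*-8^i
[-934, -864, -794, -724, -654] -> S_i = -934 + 70*i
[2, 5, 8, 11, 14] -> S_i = 2 + 3*i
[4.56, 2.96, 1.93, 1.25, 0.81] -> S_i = 4.56*0.65^i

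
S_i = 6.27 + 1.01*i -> [6.27, 7.28, 8.29, 9.3, 10.31]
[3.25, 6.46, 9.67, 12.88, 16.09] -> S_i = 3.25 + 3.21*i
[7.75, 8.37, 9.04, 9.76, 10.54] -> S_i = 7.75*1.08^i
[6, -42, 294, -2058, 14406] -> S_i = 6*-7^i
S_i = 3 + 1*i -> [3, 4, 5, 6, 7]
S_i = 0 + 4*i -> [0, 4, 8, 12, 16]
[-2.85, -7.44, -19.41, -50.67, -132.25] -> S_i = -2.85*2.61^i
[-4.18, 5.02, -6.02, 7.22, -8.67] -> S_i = -4.18*(-1.20)^i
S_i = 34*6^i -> [34, 204, 1224, 7344, 44064]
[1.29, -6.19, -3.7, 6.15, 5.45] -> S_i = Random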